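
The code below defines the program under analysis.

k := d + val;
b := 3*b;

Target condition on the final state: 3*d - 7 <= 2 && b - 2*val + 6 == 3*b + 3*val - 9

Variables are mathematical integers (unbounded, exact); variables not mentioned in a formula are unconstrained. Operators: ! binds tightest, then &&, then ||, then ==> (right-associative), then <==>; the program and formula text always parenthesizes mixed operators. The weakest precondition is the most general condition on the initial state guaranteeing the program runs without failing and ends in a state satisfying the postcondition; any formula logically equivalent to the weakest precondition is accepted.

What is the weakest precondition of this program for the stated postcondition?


Working backward. After the program, the postcondition 3*d - 7 <= 2 && b - 2*val + 6 == 3*b + 3*val - 9 must hold; in canonical form it is 3*d <= 9 && 2*b + 5*val == 15.
Before b := 3*b: 3*d <= 9 && 6*b + 5*val == 15
Before k := d + val: 3*d <= 9 && 6*b + 5*val == 15
Answer: WP = 3*d <= 9 && 6*b + 5*val == 15


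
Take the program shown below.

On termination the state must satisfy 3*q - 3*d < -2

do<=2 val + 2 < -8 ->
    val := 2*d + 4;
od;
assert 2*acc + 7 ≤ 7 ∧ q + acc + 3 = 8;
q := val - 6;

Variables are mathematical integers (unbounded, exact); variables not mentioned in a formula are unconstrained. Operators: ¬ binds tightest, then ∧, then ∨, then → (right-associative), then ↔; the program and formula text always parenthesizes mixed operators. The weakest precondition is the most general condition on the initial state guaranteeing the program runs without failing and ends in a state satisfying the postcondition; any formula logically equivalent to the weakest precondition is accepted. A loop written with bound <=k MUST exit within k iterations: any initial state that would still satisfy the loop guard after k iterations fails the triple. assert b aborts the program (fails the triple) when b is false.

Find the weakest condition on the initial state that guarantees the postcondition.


Working backward. After the program, the postcondition 3*q - 3*d < -2 must hold; in canonical form it is 3*q < 3*d - 2.
Before q := val - 6: 3*val < 3*d + 16
Before assert 2*acc + 7 ≤ 7 ∧ q + acc + 3 = 8: 2*acc ≤ 0 ∧ acc + q = 5 ∧ 3*val < 3*d + 16
Before the loop (bound <=2), unroll the exhaustion recursion (WP_0 = exit-now case; WP_j = one more guarded iteration, up to j = 2):
  WP_0: (¬(val < -10)) ∧ 2*acc ≤ 0 ∧ acc + q = 5 ∧ 3*val < 3*d + 16
  WP_1: (val < -10 → ((¬(2*d < -14)) ∧ 2*acc ≤ 0 ∧ acc + q = 5 ∧ 3*d < 4)) ∧ ((¬(val < -10)) → (2*acc ≤ 0 ∧ acc + q = 5 ∧ 3*val < 3*d + 16))
  WP_2: (val < -10 → ((2*d < -14 → ((¬(2*d < -14)) ∧ 2*acc ≤ 0 ∧ acc + q = 5 ∧ 3*d < 4)) ∧ ((¬(2*d < -14)) → (2*acc ≤ 0 ∧ acc + q = 5 ∧ 3*d < 4)))) ∧ ((¬(val < -10)) → (2*acc ≤ 0 ∧ acc + q = 5 ∧ 3*val < 3*d + 16))
So before the loop: (val < -10 → ((2*d < -14 → ((¬(2*d < -14)) ∧ 2*acc ≤ 0 ∧ acc + q = 5 ∧ 3*d < 4)) ∧ ((¬(2*d < -14)) → (2*acc ≤ 0 ∧ acc + q = 5 ∧ 3*d < 4)))) ∧ ((¬(val < -10)) → (2*acc ≤ 0 ∧ acc + q = 5 ∧ 3*val < 3*d + 16))
Answer: WP = (val < -10 → ((2*d < -14 → ((¬(2*d < -14)) ∧ 2*acc ≤ 0 ∧ acc + q = 5 ∧ 3*d < 4)) ∧ ((¬(2*d < -14)) → (2*acc ≤ 0 ∧ acc + q = 5 ∧ 3*d < 4)))) ∧ ((¬(val < -10)) → (2*acc ≤ 0 ∧ acc + q = 5 ∧ 3*val < 3*d + 16))


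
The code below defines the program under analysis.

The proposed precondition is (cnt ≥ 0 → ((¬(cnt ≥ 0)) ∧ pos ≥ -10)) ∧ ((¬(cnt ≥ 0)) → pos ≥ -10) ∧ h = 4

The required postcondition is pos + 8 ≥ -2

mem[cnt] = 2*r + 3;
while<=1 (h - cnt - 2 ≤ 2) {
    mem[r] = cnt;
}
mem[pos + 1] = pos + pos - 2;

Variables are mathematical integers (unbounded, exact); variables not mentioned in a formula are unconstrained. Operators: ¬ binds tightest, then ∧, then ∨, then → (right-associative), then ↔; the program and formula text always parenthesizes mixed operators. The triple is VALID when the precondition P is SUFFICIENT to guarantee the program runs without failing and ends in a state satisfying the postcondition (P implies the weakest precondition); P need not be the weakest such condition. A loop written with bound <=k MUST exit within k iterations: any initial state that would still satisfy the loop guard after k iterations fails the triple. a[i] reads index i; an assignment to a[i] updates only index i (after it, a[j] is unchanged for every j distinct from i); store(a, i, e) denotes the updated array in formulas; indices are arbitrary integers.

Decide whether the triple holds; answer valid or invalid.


Working backward. After the program, the postcondition pos + 8 ≥ -2 must hold; in canonical form it is pos ≥ -10.
Before mem[pos + 1] := pos + pos - 2: pos ≥ -10
Before the loop (bound <=1), unroll the exhaustion recursion (WP_0 = exit-now case; WP_j = one more guarded iteration, up to j = 1):
  WP_0: (¬(h ≤ cnt + 4)) ∧ pos ≥ -10
  WP_1: (h ≤ cnt + 4 → ((¬(h ≤ cnt + 4)) ∧ pos ≥ -10)) ∧ ((¬(h ≤ cnt + 4)) → pos ≥ -10)
So before the loop: (h ≤ cnt + 4 → ((¬(h ≤ cnt + 4)) ∧ pos ≥ -10)) ∧ ((¬(h ≤ cnt + 4)) → pos ≥ -10)
Before mem[cnt] := 2*r + 3: (h ≤ cnt + 4 → ((¬(h ≤ cnt + 4)) ∧ pos ≥ -10)) ∧ ((¬(h ≤ cnt + 4)) → pos ≥ -10)
The weakest precondition is (h ≤ cnt + 4 → ((¬(h ≤ cnt + 4)) ∧ pos ≥ -10)) ∧ ((¬(h ≤ cnt + 4)) → pos ≥ -10).
Check whether (cnt ≥ 0 → ((¬(cnt ≥ 0)) ∧ pos ≥ -10)) ∧ ((¬(cnt ≥ 0)) → pos ≥ -10) ∧ h = 4 implies it.
Every state satisfying the precondition satisfies the weakest precondition: the implication holds.
Answer: valid


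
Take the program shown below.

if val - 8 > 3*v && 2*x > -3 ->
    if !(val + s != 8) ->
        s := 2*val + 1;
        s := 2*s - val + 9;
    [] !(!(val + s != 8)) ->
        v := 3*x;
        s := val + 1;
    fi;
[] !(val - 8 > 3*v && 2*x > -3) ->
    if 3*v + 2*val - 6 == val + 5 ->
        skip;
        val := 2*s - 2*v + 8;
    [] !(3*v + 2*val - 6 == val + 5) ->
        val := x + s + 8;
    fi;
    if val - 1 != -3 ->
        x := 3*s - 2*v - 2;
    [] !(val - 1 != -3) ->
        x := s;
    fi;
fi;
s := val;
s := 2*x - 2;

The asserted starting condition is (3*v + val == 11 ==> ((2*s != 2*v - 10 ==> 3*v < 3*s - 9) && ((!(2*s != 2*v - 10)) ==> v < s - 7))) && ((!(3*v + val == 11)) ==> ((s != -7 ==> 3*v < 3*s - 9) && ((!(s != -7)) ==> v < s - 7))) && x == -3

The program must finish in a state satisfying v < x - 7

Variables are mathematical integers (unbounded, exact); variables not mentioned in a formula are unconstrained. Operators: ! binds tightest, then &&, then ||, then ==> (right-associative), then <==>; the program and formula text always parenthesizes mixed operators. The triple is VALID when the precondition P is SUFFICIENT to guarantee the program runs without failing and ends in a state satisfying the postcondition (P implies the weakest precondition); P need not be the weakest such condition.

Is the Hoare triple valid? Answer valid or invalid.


Working backward. After the program, v < x - 7 must hold.
Before s := 2*x - 2: v < x - 7
Before s := val: v < x - 7
Then branch requires ((!(s + val != 8)) ==> v < x - 7) && (s + val != 8 ==> 2*x < -7); else branch requires (3*v + val == 11 ==> ((2*s != 2*v - 10 ==> 3*v < 3*s - 9) && ((!(2*s != 2*v - 10)) ==> v < s - 7))) && ((!(3*v + val == 11)) ==> ((s + x != -10 ==> 3*v < 3*s - 9) && ((!(s + x != -10)) ==> v < s - 7))).
Before the if: ((val > 3*v + 8 && 2*x > -3) ==> (((!(s + val != 8)) ==> v < x - 7) && (s + val != 8 ==> 2*x < -7))) && ((!(val > 3*v + 8 && 2*x > -3)) ==> ((3*v + val == 11 ==> ((2*s != 2*v - 10 ==> 3*v < 3*s - 9) && ((!(2*s != 2*v - 10)) ==> v < s - 7))) && ((!(3*v + val == 11)) ==> ((s + x != -10 ==> 3*v < 3*s - 9) && ((!(s + x != -10)) ==> v < s - 7)))))
The weakest precondition is ((val > 3*v + 8 && 2*x > -3) ==> (((!(s + val != 8)) ==> v < x - 7) && (s + val != 8 ==> 2*x < -7))) && ((!(val > 3*v + 8 && 2*x > -3)) ==> ((3*v + val == 11 ==> ((2*s != 2*v - 10 ==> 3*v < 3*s - 9) && ((!(2*s != 2*v - 10)) ==> v < s - 7))) && ((!(3*v + val == 11)) ==> ((s + x != -10 ==> 3*v < 3*s - 9) && ((!(s + x != -10)) ==> v < s - 7))))).
Check whether (3*v + val == 11 ==> ((2*s != 2*v - 10 ==> 3*v < 3*s - 9) && ((!(2*s != 2*v - 10)) ==> v < s - 7))) && ((!(3*v + val == 11)) ==> ((s != -7 ==> 3*v < 3*s - 9) && ((!(s != -7)) ==> v < s - 7))) && x == -3 implies it.
Every state satisfying the precondition satisfies the weakest precondition: the implication holds.
Answer: valid


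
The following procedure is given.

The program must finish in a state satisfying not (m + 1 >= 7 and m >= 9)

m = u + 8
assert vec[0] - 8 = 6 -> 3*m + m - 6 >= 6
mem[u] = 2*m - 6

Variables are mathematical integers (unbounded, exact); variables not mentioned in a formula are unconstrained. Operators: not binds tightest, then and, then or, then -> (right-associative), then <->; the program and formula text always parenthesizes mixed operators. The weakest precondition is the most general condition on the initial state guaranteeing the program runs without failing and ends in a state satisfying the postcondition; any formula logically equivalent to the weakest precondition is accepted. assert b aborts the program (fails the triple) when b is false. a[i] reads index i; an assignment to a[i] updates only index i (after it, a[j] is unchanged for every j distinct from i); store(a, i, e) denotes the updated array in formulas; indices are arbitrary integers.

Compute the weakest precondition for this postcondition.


Working backward. After the program, the postcondition not (m + 1 >= 7 and m >= 9) must hold; in canonical form it is not (m >= 6 and m >= 9).
Before mem[u] := 2*m - 6: not (m >= 6 and m >= 9)
Before assert vec[0] - 8 = 6 -> 3*m + m - 6 >= 6: (vec[0] = 14 -> 4*m >= 12) and (not (m >= 6 and m >= 9))
Before m := u + 8: (vec[0] = 14 -> 4*u >= -20) and (not (u >= -2 and u >= 1))
Answer: WP = (vec[0] = 14 -> 4*u >= -20) and (not (u >= -2 and u >= 1))


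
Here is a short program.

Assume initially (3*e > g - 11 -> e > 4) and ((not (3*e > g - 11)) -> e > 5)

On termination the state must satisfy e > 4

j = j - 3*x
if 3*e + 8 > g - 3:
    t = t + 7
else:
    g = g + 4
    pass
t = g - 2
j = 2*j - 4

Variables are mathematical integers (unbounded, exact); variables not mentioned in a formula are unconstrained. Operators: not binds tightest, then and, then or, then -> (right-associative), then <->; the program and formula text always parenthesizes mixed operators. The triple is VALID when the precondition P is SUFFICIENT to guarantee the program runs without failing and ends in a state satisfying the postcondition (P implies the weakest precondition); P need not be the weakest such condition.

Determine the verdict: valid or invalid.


Working backward. After the program, e > 4 must hold.
Before j := 2*j - 4: e > 4
Before t := g - 2: e > 4
Then branch requires e > 4; else branch requires e > 4.
Before the if: (3*e > g - 11 -> e > 4) and ((not (3*e > g - 11)) -> e > 4)
Before j := j - 3*x: (3*e > g - 11 -> e > 4) and ((not (3*e > g - 11)) -> e > 4)
The weakest precondition is (3*e > g - 11 -> e > 4) and ((not (3*e > g - 11)) -> e > 4).
Check whether (3*e > g - 11 -> e > 4) and ((not (3*e > g - 11)) -> e > 5) implies it.
Every state satisfying the precondition satisfies the weakest precondition: the implication holds.
Answer: valid


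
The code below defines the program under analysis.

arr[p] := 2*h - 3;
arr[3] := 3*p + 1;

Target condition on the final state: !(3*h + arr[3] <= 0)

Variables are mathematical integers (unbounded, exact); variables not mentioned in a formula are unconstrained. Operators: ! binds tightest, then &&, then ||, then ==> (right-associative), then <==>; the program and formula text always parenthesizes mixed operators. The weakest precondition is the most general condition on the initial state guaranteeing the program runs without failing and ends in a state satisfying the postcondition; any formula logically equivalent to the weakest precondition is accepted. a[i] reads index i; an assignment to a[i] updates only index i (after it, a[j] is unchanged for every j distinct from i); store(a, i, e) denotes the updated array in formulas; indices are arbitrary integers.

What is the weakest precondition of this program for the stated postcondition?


Working backward. After the program, the postcondition !(3*h + arr[3] <= 0) must hold; in canonical form it is !(arr[3] + 3*h <= 0).
Before arr[3] := 3*p + 1: !(3*h + 3*p <= -1)
Before arr[p] := 2*h - 3: !(3*h + 3*p <= -1)
Answer: WP = !(3*h + 3*p <= -1)


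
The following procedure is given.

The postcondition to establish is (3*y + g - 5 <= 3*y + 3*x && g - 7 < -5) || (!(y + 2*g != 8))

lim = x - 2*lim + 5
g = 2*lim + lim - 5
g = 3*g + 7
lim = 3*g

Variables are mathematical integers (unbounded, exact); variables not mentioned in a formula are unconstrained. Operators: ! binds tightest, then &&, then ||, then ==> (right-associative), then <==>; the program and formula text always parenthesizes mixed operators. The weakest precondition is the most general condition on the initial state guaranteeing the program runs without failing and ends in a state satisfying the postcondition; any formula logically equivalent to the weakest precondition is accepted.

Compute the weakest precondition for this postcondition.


Working backward. After the program, the postcondition (3*y + g - 5 <= 3*y + 3*x && g - 7 < -5) || (!(y + 2*g != 8)) must hold; in canonical form it is (g <= 3*x + 5 && g < 2) || (!(2*g + y != 8)).
Before lim := 3*g: (g <= 3*x + 5 && g < 2) || (!(2*g + y != 8))
Before g := 3*g + 7: (3*g <= 3*x - 2 && 3*g < -5) || (!(6*g + y != -6))
Before g := 2*lim + lim - 5: (9*lim <= 3*x + 13 && 9*lim < 10) || (!(18*lim + y != 24))
Before lim := x - 2*lim + 5: (6*x <= 18*lim - 32 && 9*x < 18*lim - 35) || (!(18*x + y != 36*lim - 66))
Answer: WP = (6*x <= 18*lim - 32 && 9*x < 18*lim - 35) || (!(18*x + y != 36*lim - 66))


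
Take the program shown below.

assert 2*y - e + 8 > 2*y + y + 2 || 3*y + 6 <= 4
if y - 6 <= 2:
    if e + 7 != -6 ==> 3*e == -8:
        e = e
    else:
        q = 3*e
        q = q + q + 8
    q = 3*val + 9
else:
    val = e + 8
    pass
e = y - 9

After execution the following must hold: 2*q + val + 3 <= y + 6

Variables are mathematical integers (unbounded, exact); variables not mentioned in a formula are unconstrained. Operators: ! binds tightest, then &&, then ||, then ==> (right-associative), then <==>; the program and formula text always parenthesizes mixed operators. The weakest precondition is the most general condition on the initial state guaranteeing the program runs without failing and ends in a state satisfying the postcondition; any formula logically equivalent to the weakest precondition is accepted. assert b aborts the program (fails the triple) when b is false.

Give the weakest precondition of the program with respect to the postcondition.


Working backward. After the program, the postcondition 2*q + val + 3 <= y + 6 must hold; in canonical form it is 2*q + val <= y + 3.
Before e := y - 9: 2*q + val <= y + 3
Then branch requires ((e != -13 ==> 3*e == -8) ==> 7*val <= y - 15) && ((!(e != -13 ==> 3*e == -8)) ==> 7*val <= y - 15); else branch requires e + 2*q <= y - 5.
Before the if: (y <= 8 ==> (((e != -13 ==> 3*e == -8) ==> 7*val <= y - 15) && ((!(e != -13 ==> 3*e == -8)) ==> 7*val <= y - 15))) && ((!(y <= 8)) ==> e + 2*q <= y - 5)
Before assert 2*y - e + 8 > 2*y + y + 2 || 3*y + 6 <= 4: (e + y < 6 || 3*y <= -2) && (y <= 8 ==> (((e != -13 ==> 3*e == -8) ==> 7*val <= y - 15) && ((!(e != -13 ==> 3*e == -8)) ==> 7*val <= y - 15))) && ((!(y <= 8)) ==> e + 2*q <= y - 5)
Answer: WP = (e + y < 6 || 3*y <= -2) && (y <= 8 ==> (((e != -13 ==> 3*e == -8) ==> 7*val <= y - 15) && ((!(e != -13 ==> 3*e == -8)) ==> 7*val <= y - 15))) && ((!(y <= 8)) ==> e + 2*q <= y - 5)


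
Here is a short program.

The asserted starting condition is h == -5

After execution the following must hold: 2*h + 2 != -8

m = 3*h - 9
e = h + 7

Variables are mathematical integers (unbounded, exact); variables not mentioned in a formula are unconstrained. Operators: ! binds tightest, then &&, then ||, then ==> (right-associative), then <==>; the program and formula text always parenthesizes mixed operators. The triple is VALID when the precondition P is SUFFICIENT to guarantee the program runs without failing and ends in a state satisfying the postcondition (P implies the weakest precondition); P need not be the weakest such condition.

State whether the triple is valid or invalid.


Working backward. After the program, the postcondition 2*h + 2 != -8 must hold; in canonical form it is 2*h != -10.
Before e := h + 7: 2*h != -10
Before m := 3*h - 9: 2*h != -10
The weakest precondition is 2*h != -10.
Check whether h == -5 implies it.
Countermodel: at the initial state h = -5, the precondition holds but the weakest precondition fails.
Answer: invalid


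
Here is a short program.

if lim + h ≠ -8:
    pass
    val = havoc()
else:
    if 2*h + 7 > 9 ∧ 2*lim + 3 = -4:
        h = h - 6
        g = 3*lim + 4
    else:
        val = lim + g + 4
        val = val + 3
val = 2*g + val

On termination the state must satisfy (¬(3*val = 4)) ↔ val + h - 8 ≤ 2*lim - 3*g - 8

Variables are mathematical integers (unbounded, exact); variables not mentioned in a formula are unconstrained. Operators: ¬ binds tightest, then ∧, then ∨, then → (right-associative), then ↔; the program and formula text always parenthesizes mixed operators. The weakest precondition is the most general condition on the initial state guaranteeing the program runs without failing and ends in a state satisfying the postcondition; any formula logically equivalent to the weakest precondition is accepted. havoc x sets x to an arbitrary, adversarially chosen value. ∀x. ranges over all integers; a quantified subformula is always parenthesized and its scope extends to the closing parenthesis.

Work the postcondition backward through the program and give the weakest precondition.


Working backward. After the program, the postcondition (¬(3*val = 4)) ↔ val + h - 8 ≤ 2*lim - 3*g - 8 must hold; in canonical form it is (¬(3*val = 4)) ↔ 3*g + h + val ≤ 2*lim.
Before val := 2*g + val: (¬(6*g + 3*val = 4)) ↔ 5*g + h + val ≤ 2*lim
Then branch requires ∀val_1. ((¬(6*g + 3*val_1 = 4)) ↔ 5*g + h + val_1 ≤ 2*lim); else branch requires ((2*h > 2 ∧ 2*lim = -7) → ((¬(18*lim + 3*val = -20)) ↔ h + 13*lim + val ≤ -14)) ∧ ((¬(2*h > 2 ∧ 2*lim = -7)) → ((¬(9*g + 3*lim = -17)) ↔ 6*g + h ≤ lim - 7)).
Before the if: (h + lim ≠ -8 → (∀val_1. ((¬(6*g + 3*val_1 = 4)) ↔ 5*g + h + val_1 ≤ 2*lim))) ∧ ((¬(h + lim ≠ -8)) → (((2*h > 2 ∧ 2*lim = -7) → ((¬(18*lim + 3*val = -20)) ↔ h + 13*lim + val ≤ -14)) ∧ ((¬(2*h > 2 ∧ 2*lim = -7)) → ((¬(9*g + 3*lim = -17)) ↔ 6*g + h ≤ lim - 7))))
Answer: WP = (h + lim ≠ -8 → (∀val_1. ((¬(6*g + 3*val_1 = 4)) ↔ 5*g + h + val_1 ≤ 2*lim))) ∧ ((¬(h + lim ≠ -8)) → (((2*h > 2 ∧ 2*lim = -7) → ((¬(18*lim + 3*val = -20)) ↔ h + 13*lim + val ≤ -14)) ∧ ((¬(2*h > 2 ∧ 2*lim = -7)) → ((¬(9*g + 3*lim = -17)) ↔ 6*g + h ≤ lim - 7))))


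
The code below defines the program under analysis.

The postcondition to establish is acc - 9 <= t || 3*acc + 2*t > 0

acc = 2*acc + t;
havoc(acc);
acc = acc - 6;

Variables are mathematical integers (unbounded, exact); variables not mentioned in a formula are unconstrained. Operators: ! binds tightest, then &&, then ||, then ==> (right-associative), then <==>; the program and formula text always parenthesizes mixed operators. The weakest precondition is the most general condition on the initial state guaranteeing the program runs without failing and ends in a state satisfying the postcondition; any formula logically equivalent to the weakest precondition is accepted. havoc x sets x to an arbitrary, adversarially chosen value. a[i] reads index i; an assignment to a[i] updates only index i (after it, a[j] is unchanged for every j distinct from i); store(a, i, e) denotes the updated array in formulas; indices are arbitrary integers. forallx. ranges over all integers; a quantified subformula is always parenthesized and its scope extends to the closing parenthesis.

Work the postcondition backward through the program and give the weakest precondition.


Working backward. After the program, the postcondition acc - 9 <= t || 3*acc + 2*t > 0 must hold; in canonical form it is acc <= t + 9 || 3*acc + 2*t > 0.
Before acc := acc - 6: acc <= t + 15 || 3*acc + 2*t > 18
Before havoc acc: forall acc_1. (acc_1 <= t + 15 || 3*acc_1 + 2*t > 18)
Before acc := 2*acc + t: forall acc_1. (acc_1 <= t + 15 || 3*acc_1 + 2*t > 18)
Answer: WP = forall acc_1. (acc_1 <= t + 15 || 3*acc_1 + 2*t > 18)


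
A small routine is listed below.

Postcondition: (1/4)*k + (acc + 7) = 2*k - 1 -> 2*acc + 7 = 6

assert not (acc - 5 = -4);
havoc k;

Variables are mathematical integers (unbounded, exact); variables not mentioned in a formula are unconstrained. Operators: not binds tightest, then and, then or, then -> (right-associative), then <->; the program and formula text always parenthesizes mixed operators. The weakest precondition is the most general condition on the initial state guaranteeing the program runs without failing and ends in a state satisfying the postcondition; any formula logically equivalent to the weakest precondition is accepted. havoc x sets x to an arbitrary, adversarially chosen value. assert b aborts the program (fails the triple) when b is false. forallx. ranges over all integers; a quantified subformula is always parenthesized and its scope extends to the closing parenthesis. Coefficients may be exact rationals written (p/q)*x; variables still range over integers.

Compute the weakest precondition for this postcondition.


Working backward. After the program, the postcondition (1/4)*k + (acc + 7) = 2*k - 1 -> 2*acc + 7 = 6 must hold; in canonical form it is acc = (7/4)*k - 8 -> 2*acc = -1.
Before havoc k: forall k_1. (acc = (7/4)*k_1 - 8 -> 2*acc = -1)
Before assert not (acc - 5 = -4): (not (acc = 1)) and (forall k_1. (acc = (7/4)*k_1 - 8 -> 2*acc = -1))
Answer: WP = (not (acc = 1)) and (forall k_1. (acc = (7/4)*k_1 - 8 -> 2*acc = -1))


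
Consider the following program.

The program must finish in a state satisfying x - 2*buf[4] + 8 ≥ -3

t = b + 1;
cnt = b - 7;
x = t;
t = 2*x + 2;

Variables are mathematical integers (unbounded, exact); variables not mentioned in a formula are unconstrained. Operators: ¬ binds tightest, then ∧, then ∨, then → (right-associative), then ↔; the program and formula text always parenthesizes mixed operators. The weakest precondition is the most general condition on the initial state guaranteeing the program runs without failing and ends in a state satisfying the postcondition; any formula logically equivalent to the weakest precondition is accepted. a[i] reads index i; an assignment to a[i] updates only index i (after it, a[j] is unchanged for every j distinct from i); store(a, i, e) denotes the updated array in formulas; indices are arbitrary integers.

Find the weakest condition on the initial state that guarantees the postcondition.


Working backward. After the program, the postcondition x - 2*buf[4] + 8 ≥ -3 must hold; in canonical form it is x ≥ 2*buf[4] - 11.
Before t := 2*x + 2: x ≥ 2*buf[4] - 11
Before x := t: t ≥ 2*buf[4] - 11
Before cnt := b - 7: t ≥ 2*buf[4] - 11
Before t := b + 1: b ≥ 2*buf[4] - 12
Answer: WP = b ≥ 2*buf[4] - 12


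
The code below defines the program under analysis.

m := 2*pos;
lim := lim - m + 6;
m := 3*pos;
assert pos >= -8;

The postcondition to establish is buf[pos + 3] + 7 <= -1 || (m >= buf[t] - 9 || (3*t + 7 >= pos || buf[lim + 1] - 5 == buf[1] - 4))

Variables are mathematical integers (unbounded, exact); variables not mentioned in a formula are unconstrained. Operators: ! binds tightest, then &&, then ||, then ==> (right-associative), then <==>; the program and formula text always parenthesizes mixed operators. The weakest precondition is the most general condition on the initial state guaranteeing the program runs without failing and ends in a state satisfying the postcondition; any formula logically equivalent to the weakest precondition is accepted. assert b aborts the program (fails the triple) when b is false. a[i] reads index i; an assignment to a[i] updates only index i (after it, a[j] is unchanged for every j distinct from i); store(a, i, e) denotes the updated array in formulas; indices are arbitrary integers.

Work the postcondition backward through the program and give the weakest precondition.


Working backward. After the program, the postcondition buf[pos + 3] + 7 <= -1 || (m >= buf[t] - 9 || (3*t + 7 >= pos || buf[lim + 1] - 5 == buf[1] - 4)) must hold; in canonical form it is buf[pos + 3] <= -8 || m >= buf[t] - 9 || 3*t >= pos - 7 || buf[lim + 1] == buf[1] + 1.
Before assert pos >= -8: pos >= -8 && (buf[pos + 3] <= -8 || m >= buf[t] - 9 || 3*t >= pos - 7 || buf[lim + 1] == buf[1] + 1)
Before m := 3*pos: pos >= -8 && (buf[pos + 3] <= -8 || 3*pos >= buf[t] - 9 || 3*t >= pos - 7 || buf[lim + 1] == buf[1] + 1)
Before lim := lim - m + 6: pos >= -8 && (buf[pos + 3] <= -8 || 3*pos >= buf[t] - 9 || 3*t >= pos - 7 || buf[lim - m + 7] == buf[1] + 1)
Before m := 2*pos: pos >= -8 && (buf[pos + 3] <= -8 || 3*pos >= buf[t] - 9 || 3*t >= pos - 7 || buf[lim - 2*pos + 7] == buf[1] + 1)
Answer: WP = pos >= -8 && (buf[pos + 3] <= -8 || 3*pos >= buf[t] - 9 || 3*t >= pos - 7 || buf[lim - 2*pos + 7] == buf[1] + 1)


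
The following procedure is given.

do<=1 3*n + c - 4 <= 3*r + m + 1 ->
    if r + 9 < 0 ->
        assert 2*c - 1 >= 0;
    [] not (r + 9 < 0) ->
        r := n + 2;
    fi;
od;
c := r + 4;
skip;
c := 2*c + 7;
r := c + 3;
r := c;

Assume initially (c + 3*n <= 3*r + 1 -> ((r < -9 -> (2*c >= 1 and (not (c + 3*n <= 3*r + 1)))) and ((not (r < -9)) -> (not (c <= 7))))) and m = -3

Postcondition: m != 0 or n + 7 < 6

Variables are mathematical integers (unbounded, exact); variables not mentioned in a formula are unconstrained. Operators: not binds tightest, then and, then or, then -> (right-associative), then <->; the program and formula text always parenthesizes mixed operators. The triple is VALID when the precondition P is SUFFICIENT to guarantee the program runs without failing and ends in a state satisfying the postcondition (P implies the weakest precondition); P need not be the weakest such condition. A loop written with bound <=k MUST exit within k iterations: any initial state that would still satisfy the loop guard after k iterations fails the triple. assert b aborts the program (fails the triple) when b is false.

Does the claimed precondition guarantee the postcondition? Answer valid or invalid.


Working backward. After the program, the postcondition m != 0 or n + 7 < 6 must hold; in canonical form it is m != 0 or n < -1.
Before r := c: m != 0 or n < -1
Before r := c + 3: m != 0 or n < -1
Before c := 2*c + 7: m != 0 or n < -1
Before skip: m != 0 or n < -1
Before c := r + 4: m != 0 or n < -1
Before the loop (bound <=1), unroll the exhaustion recursion (WP_0 = exit-now case; WP_j = one more guarded iteration, up to j = 1):
  WP_0: (not (c + 3*n <= m + 3*r + 5)) and (m != 0 or n < -1)
  WP_1: (c + 3*n <= m + 3*r + 5 -> ((r < -9 -> (2*c >= 1 and (not (c + 3*n <= m + 3*r + 5)) and (m != 0 or n < -1))) and ((not (r < -9)) -> ((not (c <= m + 11)) and (m != 0 or n < -1))))) and ((not (c + 3*n <= m + 3*r + 5)) -> (m != 0 or n < -1))
So before the loop: (c + 3*n <= m + 3*r + 5 -> ((r < -9 -> (2*c >= 1 and (not (c + 3*n <= m + 3*r + 5)) and (m != 0 or n < -1))) and ((not (r < -9)) -> ((not (c <= m + 11)) and (m != 0 or n < -1))))) and ((not (c + 3*n <= m + 3*r + 5)) -> (m != 0 or n < -1))
The weakest precondition is (c + 3*n <= m + 3*r + 5 -> ((r < -9 -> (2*c >= 1 and (not (c + 3*n <= m + 3*r + 5)) and (m != 0 or n < -1))) and ((not (r < -9)) -> ((not (c <= m + 11)) and (m != 0 or n < -1))))) and ((not (c + 3*n <= m + 3*r + 5)) -> (m != 0 or n < -1)).
Check whether (c + 3*n <= 3*r + 1 -> ((r < -9 -> (2*c >= 1 and (not (c + 3*n <= 3*r + 1)))) and ((not (r < -9)) -> (not (c <= 7))))) and m = -3 implies it.
Countermodel: at the initial state c = 11, m = -3, n = -13, r = -10, the precondition holds but the weakest precondition fails.
Answer: invalid


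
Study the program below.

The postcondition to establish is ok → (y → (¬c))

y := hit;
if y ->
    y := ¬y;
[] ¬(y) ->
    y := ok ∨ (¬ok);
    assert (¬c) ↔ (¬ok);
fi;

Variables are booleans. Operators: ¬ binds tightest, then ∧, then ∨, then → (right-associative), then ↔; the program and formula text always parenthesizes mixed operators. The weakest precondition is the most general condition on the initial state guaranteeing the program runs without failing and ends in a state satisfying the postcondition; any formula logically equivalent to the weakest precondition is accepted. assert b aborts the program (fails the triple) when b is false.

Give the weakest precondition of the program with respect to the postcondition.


Working backward. After the program, ok → (y → (¬c)) must hold.
Then branch requires ok → ((¬y) → (¬c)); else branch requires ((¬c) ↔ (¬ok)) ∧ (ok → (¬c)).
Before the if: (y → (ok → ((¬y) → (¬c)))) ∧ ((¬y) → (((¬c) ↔ (¬ok)) ∧ (ok → (¬c))))
Before y := hit: (hit → (ok → ((¬hit) → (¬c)))) ∧ ((¬hit) → (((¬c) ↔ (¬ok)) ∧ (ok → (¬c))))
Answer: WP = (hit → (ok → ((¬hit) → (¬c)))) ∧ ((¬hit) → (((¬c) ↔ (¬ok)) ∧ (ok → (¬c))))


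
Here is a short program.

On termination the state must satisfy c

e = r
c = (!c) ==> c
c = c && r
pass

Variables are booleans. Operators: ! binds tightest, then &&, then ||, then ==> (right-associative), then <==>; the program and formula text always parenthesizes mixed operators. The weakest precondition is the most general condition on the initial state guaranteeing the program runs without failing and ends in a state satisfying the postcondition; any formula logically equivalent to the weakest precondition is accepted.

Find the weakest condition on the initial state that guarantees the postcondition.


Working backward. After the program, c must hold.
Before skip: c
Before c := c && r: c && r
Before c := (!c) ==> c: ((!c) ==> c) && r
Before e := r: ((!c) ==> c) && r
Answer: WP = ((!c) ==> c) && r


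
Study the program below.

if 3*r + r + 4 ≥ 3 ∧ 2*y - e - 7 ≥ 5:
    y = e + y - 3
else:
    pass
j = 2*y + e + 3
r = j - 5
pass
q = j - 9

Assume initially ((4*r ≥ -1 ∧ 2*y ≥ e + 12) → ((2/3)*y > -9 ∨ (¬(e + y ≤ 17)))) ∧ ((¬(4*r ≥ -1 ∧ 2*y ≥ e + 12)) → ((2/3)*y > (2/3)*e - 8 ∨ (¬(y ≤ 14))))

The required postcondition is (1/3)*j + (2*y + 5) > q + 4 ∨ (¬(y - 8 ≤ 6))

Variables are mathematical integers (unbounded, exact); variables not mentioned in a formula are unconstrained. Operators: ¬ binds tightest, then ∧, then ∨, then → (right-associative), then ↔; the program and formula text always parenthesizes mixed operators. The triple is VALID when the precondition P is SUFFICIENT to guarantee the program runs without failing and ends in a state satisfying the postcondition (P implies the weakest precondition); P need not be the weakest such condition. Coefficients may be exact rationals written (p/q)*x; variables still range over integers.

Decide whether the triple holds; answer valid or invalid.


Working backward. After the program, the postcondition (1/3)*j + (2*y + 5) > q + 4 ∨ (¬(y - 8 ≤ 6)) must hold; in canonical form it is (1/3)*j + 2*y > q - 1 ∨ (¬(y ≤ 14)).
Before q := j - 9: 2*y > (2/3)*j - 10 ∨ (¬(y ≤ 14))
Before skip: 2*y > (2/3)*j - 10 ∨ (¬(y ≤ 14))
Before r := j - 5: 2*y > (2/3)*j - 10 ∨ (¬(y ≤ 14))
Before j := 2*y + e + 3: (2/3)*y > (2/3)*e - 8 ∨ (¬(y ≤ 14))
Then branch requires (2/3)*y > -6 ∨ (¬(e + y ≤ 17)); else branch requires (2/3)*y > (2/3)*e - 8 ∨ (¬(y ≤ 14)).
Before the if: ((4*r ≥ -1 ∧ 2*y ≥ e + 12) → ((2/3)*y > -6 ∨ (¬(e + y ≤ 17)))) ∧ ((¬(4*r ≥ -1 ∧ 2*y ≥ e + 12)) → ((2/3)*y > (2/3)*e - 8 ∨ (¬(y ≤ 14))))
The weakest precondition is ((4*r ≥ -1 ∧ 2*y ≥ e + 12) → ((2/3)*y > -6 ∨ (¬(e + y ≤ 17)))) ∧ ((¬(4*r ≥ -1 ∧ 2*y ≥ e + 12)) → ((2/3)*y > (2/3)*e - 8 ∨ (¬(y ≤ 14)))).
Check whether ((4*r ≥ -1 ∧ 2*y ≥ e + 12) → ((2/3)*y > -9 ∨ (¬(e + y ≤ 17)))) ∧ ((¬(4*r ≥ -1 ∧ 2*y ≥ e + 12)) → ((2/3)*y > (2/3)*e - 8 ∨ (¬(y ≤ 14)))) implies it.
Countermodel: at the initial state e = -30, r = 0, y = -9, the precondition holds but the weakest precondition fails.
Answer: invalid


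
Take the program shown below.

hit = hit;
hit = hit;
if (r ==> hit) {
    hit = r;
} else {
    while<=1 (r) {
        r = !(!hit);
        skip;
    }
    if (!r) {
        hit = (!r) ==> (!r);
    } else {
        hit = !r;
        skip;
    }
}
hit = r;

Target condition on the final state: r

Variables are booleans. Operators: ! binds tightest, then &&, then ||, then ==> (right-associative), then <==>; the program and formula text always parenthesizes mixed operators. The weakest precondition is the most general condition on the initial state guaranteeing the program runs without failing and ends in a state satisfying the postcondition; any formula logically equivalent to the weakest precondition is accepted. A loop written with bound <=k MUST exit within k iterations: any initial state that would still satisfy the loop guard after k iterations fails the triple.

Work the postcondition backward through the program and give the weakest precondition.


Working backward. After the program, r must hold.
Before hit := r: r
Then branch requires r; else branch requires (r ==> ((!hit) && ((!hit) ==> hit))) && ((!r) ==> ((!r) ==> r)).
Before the if: ((r ==> hit) ==> r) && ((!(r ==> hit)) ==> ((r ==> ((!hit) && ((!hit) ==> hit))) && ((!r) ==> ((!r) ==> r))))
Before hit := hit: ((r ==> hit) ==> r) && ((!(r ==> hit)) ==> ((r ==> ((!hit) && ((!hit) ==> hit))) && ((!r) ==> ((!r) ==> r))))
Before hit := hit: ((r ==> hit) ==> r) && ((!(r ==> hit)) ==> ((r ==> ((!hit) && ((!hit) ==> hit))) && ((!r) ==> ((!r) ==> r))))
Answer: WP = ((r ==> hit) ==> r) && ((!(r ==> hit)) ==> ((r ==> ((!hit) && ((!hit) ==> hit))) && ((!r) ==> ((!r) ==> r))))


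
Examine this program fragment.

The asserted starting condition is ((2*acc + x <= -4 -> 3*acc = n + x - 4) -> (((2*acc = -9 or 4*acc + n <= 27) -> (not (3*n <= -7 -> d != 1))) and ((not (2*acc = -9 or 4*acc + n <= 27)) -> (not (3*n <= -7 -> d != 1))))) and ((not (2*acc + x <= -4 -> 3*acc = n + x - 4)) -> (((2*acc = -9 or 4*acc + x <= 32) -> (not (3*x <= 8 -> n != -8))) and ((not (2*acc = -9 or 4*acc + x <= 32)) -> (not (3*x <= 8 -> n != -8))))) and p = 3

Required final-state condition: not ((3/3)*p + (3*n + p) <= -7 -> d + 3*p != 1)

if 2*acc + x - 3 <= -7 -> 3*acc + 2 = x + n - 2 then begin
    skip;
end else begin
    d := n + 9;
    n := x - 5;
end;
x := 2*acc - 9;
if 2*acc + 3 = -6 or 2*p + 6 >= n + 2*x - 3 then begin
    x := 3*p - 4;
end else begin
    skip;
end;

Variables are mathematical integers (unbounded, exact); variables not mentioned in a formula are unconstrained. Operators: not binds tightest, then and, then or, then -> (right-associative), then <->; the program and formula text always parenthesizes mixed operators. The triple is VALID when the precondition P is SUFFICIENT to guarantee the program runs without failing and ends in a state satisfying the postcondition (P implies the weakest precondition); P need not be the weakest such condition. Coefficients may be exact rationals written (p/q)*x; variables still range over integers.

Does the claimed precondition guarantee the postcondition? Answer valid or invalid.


Working backward. After the program, the postcondition not ((3/3)*p + (3*n + p) <= -7 -> d + 3*p != 1) must hold; in canonical form it is not (3*n + 2*p <= -7 -> d + 3*p != 1).
Then branch requires not (3*n + 2*p <= -7 -> d + 3*p != 1); else branch requires not (3*n + 2*p <= -7 -> d + 3*p != 1).
Before the if: ((2*acc = -9 or 2*p >= n + 2*x - 9) -> (not (3*n + 2*p <= -7 -> d + 3*p != 1))) and ((not (2*acc = -9 or 2*p >= n + 2*x - 9)) -> (not (3*n + 2*p <= -7 -> d + 3*p != 1)))
Before x := 2*acc - 9: ((2*acc = -9 or 2*p >= 4*acc + n - 27) -> (not (3*n + 2*p <= -7 -> d + 3*p != 1))) and ((not (2*acc = -9 or 2*p >= 4*acc + n - 27)) -> (not (3*n + 2*p <= -7 -> d + 3*p != 1)))
Then branch requires ((2*acc = -9 or 2*p >= 4*acc + n - 27) -> (not (3*n + 2*p <= -7 -> d + 3*p != 1))) and ((not (2*acc = -9 or 2*p >= 4*acc + n - 27)) -> (not (3*n + 2*p <= -7 -> d + 3*p != 1))); else branch requires ((2*acc = -9 or 2*p >= 4*acc + x - 32) -> (not (2*p + 3*x <= 8 -> n + 3*p != -8))) and ((not (2*acc = -9 or 2*p >= 4*acc + x - 32)) -> (not (2*p + 3*x <= 8 -> n + 3*p != -8))).
Before the if: ((2*acc + x <= -4 -> 3*acc = n + x - 4) -> (((2*acc = -9 or 2*p >= 4*acc + n - 27) -> (not (3*n + 2*p <= -7 -> d + 3*p != 1))) and ((not (2*acc = -9 or 2*p >= 4*acc + n - 27)) -> (not (3*n + 2*p <= -7 -> d + 3*p != 1))))) and ((not (2*acc + x <= -4 -> 3*acc = n + x - 4)) -> (((2*acc = -9 or 2*p >= 4*acc + x - 32) -> (not (2*p + 3*x <= 8 -> n + 3*p != -8))) and ((not (2*acc = -9 or 2*p >= 4*acc + x - 32)) -> (not (2*p + 3*x <= 8 -> n + 3*p != -8)))))
The weakest precondition is ((2*acc + x <= -4 -> 3*acc = n + x - 4) -> (((2*acc = -9 or 2*p >= 4*acc + n - 27) -> (not (3*n + 2*p <= -7 -> d + 3*p != 1))) and ((not (2*acc = -9 or 2*p >= 4*acc + n - 27)) -> (not (3*n + 2*p <= -7 -> d + 3*p != 1))))) and ((not (2*acc + x <= -4 -> 3*acc = n + x - 4)) -> (((2*acc = -9 or 2*p >= 4*acc + x - 32) -> (not (2*p + 3*x <= 8 -> n + 3*p != -8))) and ((not (2*acc = -9 or 2*p >= 4*acc + x - 32)) -> (not (2*p + 3*x <= 8 -> n + 3*p != -8))))).
Check whether ((2*acc + x <= -4 -> 3*acc = n + x - 4) -> (((2*acc = -9 or 4*acc + n <= 27) -> (not (3*n <= -7 -> d != 1))) and ((not (2*acc = -9 or 4*acc + n <= 27)) -> (not (3*n <= -7 -> d != 1))))) and ((not (2*acc + x <= -4 -> 3*acc = n + x - 4)) -> (((2*acc = -9 or 4*acc + x <= 32) -> (not (3*x <= 8 -> n != -8))) and ((not (2*acc = -9 or 4*acc + x <= 32)) -> (not (3*x <= 8 -> n != -8))))) and p = 3 implies it.
Countermodel: at the initial state acc = 13, d = 1, n = -18, p = 3, x = 61, the precondition holds but the weakest precondition fails.
Answer: invalid


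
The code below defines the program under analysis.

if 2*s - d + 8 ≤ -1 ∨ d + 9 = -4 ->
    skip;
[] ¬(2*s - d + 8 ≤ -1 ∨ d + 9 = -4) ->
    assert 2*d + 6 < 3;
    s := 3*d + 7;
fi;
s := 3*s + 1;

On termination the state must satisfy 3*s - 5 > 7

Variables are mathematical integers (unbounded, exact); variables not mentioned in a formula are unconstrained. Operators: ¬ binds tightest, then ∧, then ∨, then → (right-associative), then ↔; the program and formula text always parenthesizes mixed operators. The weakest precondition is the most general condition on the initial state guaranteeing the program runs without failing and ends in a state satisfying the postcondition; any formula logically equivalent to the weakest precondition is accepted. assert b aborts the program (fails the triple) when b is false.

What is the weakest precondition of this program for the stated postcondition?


Working backward. After the program, the postcondition 3*s - 5 > 7 must hold; in canonical form it is 3*s > 12.
Before s := 3*s + 1: 9*s > 9
Then branch requires 9*s > 9; else branch requires 2*d < -3 ∧ 27*d > -54.
Before the if: ((2*s ≤ d - 9 ∨ d = -13) → 9*s > 9) ∧ ((¬(2*s ≤ d - 9 ∨ d = -13)) → (2*d < -3 ∧ 27*d > -54))
Answer: WP = ((2*s ≤ d - 9 ∨ d = -13) → 9*s > 9) ∧ ((¬(2*s ≤ d - 9 ∨ d = -13)) → (2*d < -3 ∧ 27*d > -54))


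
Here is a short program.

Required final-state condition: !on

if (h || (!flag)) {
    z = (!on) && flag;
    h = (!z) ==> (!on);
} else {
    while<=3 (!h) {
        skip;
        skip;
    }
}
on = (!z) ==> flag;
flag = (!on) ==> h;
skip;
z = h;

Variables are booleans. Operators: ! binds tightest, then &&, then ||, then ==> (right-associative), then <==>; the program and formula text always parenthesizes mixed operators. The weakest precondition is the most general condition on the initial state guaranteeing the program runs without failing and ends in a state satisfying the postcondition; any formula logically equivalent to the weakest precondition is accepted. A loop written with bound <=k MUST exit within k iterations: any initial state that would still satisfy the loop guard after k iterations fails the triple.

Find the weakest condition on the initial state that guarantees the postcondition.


Working backward. After the program, !on must hold.
Before z := h: !on
Before skip: !on
Before flag := (!on) ==> h: !on
Before on := (!z) ==> flag: !((!z) ==> flag)
Then branch requires !((!((!on) && flag)) ==> flag); else branch requires ((!h) ==> (((!h) ==> (((!h) ==> (h && (!((!z) ==> flag)))) && (h ==> (!((!z) ==> flag))))) && (h ==> (!((!z) ==> flag))))) && (h ==> (!((!z) ==> flag))).
Before the if: ((h || (!flag)) ==> (!((!((!on) && flag)) ==> flag))) && ((!(h || (!flag))) ==> (((!h) ==> (((!h) ==> (((!h) ==> (h && (!((!z) ==> flag)))) && (h ==> (!((!z) ==> flag))))) && (h ==> (!((!z) ==> flag))))) && (h ==> (!((!z) ==> flag)))))
Answer: WP = ((h || (!flag)) ==> (!((!((!on) && flag)) ==> flag))) && ((!(h || (!flag))) ==> (((!h) ==> (((!h) ==> (((!h) ==> (h && (!((!z) ==> flag)))) && (h ==> (!((!z) ==> flag))))) && (h ==> (!((!z) ==> flag))))) && (h ==> (!((!z) ==> flag)))))
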